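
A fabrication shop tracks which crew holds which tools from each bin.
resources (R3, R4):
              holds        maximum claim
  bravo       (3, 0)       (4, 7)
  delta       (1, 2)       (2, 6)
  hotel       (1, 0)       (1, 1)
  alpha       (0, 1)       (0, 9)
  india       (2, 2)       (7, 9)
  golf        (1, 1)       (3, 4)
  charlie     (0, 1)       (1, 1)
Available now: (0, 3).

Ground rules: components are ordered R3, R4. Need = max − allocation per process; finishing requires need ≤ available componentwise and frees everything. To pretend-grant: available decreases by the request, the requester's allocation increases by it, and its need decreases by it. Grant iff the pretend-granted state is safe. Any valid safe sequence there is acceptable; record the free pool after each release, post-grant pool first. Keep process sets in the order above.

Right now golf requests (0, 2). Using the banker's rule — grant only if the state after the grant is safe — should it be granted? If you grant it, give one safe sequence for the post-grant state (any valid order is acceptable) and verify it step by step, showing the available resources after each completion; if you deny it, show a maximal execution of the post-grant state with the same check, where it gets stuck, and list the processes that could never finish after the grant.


DENY: after the grant no complete ordering would exist.
Key observation: after hotel, charlie the pool peaks at (1, 2), and each blocked process is short somewhere: bravo on R4; delta on R4; alpha on R4; india on R3, R4; golf on R3.
Pretend the grant happened; the run hotel, charlie goes as far as possible. Walking it through:
  pool = (0, 1)
  hotel: need (0, 1) fits (0, 1); releases (1, 0), pool now (1, 1)
  charlie: need (1, 0) fits (1, 1); releases (0, 1), pool now (1, 2)
  bravo cannot run: need (1, 7) vs free (1, 2) (insufficient R4)
  delta cannot run: need (1, 4) vs free (1, 2) (insufficient R4)
  alpha cannot run: need (0, 8) vs free (1, 2) (insufficient R4)
  india cannot run: need (5, 7) vs free (1, 2) (insufficient R3 and R4)
  golf cannot run: need (2, 1) vs free (1, 2) (insufficient R3)
Had the request been granted, bravo, delta, alpha, india and golf could never finish.


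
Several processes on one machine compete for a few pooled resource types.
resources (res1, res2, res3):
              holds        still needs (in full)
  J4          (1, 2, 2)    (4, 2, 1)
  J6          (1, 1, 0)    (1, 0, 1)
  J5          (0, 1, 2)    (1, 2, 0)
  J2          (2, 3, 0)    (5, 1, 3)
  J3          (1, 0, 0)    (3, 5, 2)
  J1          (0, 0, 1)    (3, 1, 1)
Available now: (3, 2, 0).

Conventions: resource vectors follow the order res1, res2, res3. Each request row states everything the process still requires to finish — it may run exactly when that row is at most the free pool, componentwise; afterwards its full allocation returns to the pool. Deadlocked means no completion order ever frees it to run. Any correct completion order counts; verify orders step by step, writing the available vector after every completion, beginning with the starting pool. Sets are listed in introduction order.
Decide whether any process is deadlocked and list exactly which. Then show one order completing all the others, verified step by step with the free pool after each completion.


Nothing here is deadlocked.
Key observation: J5 leads a chain of completions in which each release enables another process.
The rest can finish in the order J5, J1, J6, J4, J2, J3. Walking it through:
  pool = (3, 2, 0)
  run J5 (needs (1, 2, 0), free (3, 2, 0)); after release of (0, 1, 2) the pool is (3, 3, 2)
  run J1 (needs (3, 1, 1), free (3, 3, 2)); after release of (0, 0, 1) the pool is (3, 3, 3)
  run J6 (needs (1, 0, 1), free (3, 3, 3)); after release of (1, 1, 0) the pool is (4, 4, 3)
  run J4 (needs (4, 2, 1), free (4, 4, 3)); after release of (1, 2, 2) the pool is (5, 6, 5)
  run J2 (needs (5, 1, 3), free (5, 6, 5)); after release of (2, 3, 0) the pool is (7, 9, 5)
  run J3 (needs (3, 5, 2), free (7, 9, 5)); after release of (1, 0, 0) the pool is (8, 9, 5)


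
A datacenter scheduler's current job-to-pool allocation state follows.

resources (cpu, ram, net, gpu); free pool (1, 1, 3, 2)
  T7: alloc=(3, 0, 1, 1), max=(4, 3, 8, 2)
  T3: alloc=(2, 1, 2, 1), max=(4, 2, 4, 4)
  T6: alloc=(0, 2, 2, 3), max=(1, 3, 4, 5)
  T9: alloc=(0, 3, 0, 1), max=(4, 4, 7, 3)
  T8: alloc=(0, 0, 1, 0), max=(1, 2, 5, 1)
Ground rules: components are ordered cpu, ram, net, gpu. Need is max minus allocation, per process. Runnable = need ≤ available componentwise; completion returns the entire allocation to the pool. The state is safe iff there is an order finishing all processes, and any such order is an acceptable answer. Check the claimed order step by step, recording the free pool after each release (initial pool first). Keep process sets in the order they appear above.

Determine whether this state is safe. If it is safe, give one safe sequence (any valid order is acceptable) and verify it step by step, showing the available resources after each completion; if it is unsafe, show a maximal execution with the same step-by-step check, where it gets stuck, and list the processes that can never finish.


UNSAFE.
Key observation: after T6, T8 the pool peaks at (1, 3, 6, 5), and each blocked process is short somewhere: T7 on net; T3 on cpu; T9 on cpu, net.
A maximal execution: T6, T8 — then nothing else fits. Verifying each step:
  pool = (1, 1, 3, 2)
  T6: need (1, 1, 2, 2) fits (1, 1, 3, 2); releases (0, 2, 2, 3), pool now (1, 3, 5, 5)
  T8: need (1, 2, 4, 1) fits (1, 3, 5, 5); releases (0, 0, 1, 0), pool now (1, 3, 6, 5)
  blocked: T7 wants (1, 3, 7, 1), pool (1, 3, 6, 5) — not enough net
  blocked: T3 wants (2, 1, 2, 3), pool (1, 3, 6, 5) — not enough cpu
  blocked: T9 wants (4, 1, 7, 2), pool (1, 3, 6, 5) — not enough cpu and net
Processes that can never finish: T7, T3 and T9.


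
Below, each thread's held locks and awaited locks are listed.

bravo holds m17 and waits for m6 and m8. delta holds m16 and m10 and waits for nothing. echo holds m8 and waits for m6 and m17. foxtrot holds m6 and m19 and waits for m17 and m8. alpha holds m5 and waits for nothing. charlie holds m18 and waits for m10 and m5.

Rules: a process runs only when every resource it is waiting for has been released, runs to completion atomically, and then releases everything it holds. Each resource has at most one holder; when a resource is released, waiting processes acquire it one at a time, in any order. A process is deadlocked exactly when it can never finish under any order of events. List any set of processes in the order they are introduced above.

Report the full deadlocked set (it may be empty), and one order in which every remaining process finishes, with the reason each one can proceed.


The deadlocked set is bravo, echo and foxtrot.
Key observation: the waits loop around bravo -> echo -> bravo with no way out; foxtrot is caught in further circular waits.
The rest can finish in the order alpha, delta, charlie.
Step-by-step check:
  alpha: no waits; runs immediately, freeing m5
  delta: no waits; runs immediately, freeing m16 and m10
  charlie waits on m10 and m5 — all released -> runs and releases m18


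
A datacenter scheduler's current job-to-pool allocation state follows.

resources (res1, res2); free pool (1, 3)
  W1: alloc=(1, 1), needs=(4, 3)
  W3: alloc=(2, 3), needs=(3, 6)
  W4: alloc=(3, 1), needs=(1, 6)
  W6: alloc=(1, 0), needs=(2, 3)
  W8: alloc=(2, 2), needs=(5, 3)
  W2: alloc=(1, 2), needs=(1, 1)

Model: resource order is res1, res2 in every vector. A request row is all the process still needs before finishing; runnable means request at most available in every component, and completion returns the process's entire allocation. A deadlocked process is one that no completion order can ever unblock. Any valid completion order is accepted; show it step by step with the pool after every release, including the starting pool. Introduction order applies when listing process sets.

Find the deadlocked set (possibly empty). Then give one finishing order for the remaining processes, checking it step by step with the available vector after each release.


The deadlocked set is W1, W3, W4 and W8.
Key observation: after W2, W6 the pool peaks at (3, 5), and each blocked process is short somewhere: W1 on res1; W3 on res2; W4 on res2; W8 on res1.
The rest can finish in the order W2, W6. Step-by-step check:
  pool = (1, 3)
  run W2 (needs (1, 1), free (1, 3)); after release of (1, 2) the pool is (2, 5)
  run W6 (needs (2, 3), free (2, 5)); after release of (1, 0) the pool is (3, 5)
The blocked processes can never fit:
  W1 still needs (4, 3) but only (3, 5) is free — short on res1
  W3 still needs (3, 6) but only (3, 5) is free — short on res2
  W4 still needs (1, 6) but only (3, 5) is free — short on res2
  W8 still needs (5, 3) but only (3, 5) is free — short on res1


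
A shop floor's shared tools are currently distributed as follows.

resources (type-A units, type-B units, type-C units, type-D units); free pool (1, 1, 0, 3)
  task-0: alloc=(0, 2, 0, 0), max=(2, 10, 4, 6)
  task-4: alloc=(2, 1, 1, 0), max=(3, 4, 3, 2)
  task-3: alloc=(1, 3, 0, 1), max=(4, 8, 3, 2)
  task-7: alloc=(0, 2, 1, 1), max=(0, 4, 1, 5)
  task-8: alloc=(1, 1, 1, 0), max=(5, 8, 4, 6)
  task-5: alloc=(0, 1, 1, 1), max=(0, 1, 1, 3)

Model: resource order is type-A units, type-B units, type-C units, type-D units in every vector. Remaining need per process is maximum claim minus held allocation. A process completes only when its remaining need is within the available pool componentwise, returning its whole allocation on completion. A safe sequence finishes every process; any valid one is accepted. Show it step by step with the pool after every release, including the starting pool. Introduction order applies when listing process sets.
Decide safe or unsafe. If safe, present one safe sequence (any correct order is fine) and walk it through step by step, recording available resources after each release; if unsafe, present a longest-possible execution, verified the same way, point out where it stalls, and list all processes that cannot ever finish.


The state is SAFE; one workable sequence: task-5, task-7, task-4, task-3, task-8, task-0.
Key observation: the first exact fit in this order is task-7 — it needs (0, 2, 0, 4) with (1, 2, 1, 4) free, meeting a requested resource to the last unit.
Walking it through:
  pool = (1, 1, 0, 3)
  task-5 needs (0, 0, 0, 2) <= (1, 1, 0, 3) -> finishes; pool += (0, 1, 1, 1) = (1, 2, 1, 4)
  task-7 needs (0, 2, 0, 4) <= (1, 2, 1, 4) -> finishes; pool += (0, 2, 1, 1) = (1, 4, 2, 5)
  task-4 needs (1, 3, 2, 2) <= (1, 4, 2, 5) -> finishes; pool += (2, 1, 1, 0) = (3, 5, 3, 5)
  task-3 needs (3, 5, 3, 1) <= (3, 5, 3, 5) -> finishes; pool += (1, 3, 0, 1) = (4, 8, 3, 6)
  task-8 needs (4, 7, 3, 6) <= (4, 8, 3, 6) -> finishes; pool += (1, 1, 1, 0) = (5, 9, 4, 6)
  task-0 needs (2, 8, 4, 6) <= (5, 9, 4, 6) -> finishes; pool += (0, 2, 0, 0) = (5, 11, 4, 6)


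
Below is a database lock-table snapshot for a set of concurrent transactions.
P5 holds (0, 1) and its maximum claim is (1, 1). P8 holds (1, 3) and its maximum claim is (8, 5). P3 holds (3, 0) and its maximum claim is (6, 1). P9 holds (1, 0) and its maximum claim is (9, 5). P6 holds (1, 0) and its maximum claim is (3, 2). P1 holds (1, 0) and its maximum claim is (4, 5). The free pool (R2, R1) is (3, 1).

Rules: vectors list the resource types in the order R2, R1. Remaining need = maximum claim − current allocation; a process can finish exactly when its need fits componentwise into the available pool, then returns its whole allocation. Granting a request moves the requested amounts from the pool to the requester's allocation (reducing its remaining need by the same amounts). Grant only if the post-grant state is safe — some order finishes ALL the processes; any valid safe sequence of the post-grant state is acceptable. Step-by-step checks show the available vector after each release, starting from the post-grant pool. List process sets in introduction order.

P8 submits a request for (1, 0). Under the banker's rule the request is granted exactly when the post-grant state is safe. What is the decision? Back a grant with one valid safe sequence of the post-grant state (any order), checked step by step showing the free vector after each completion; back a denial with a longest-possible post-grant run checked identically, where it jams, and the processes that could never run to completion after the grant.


GRANT — the state after the grant stays safe, e.g. via P5, P6, P3, P8, P9, P1.
Key observation: post-grant, (2, 1) remains, and an order beginning with P5 completes everyone.
Verifying the post-grant state step by step:
  pool = (2, 1)
  run P5 (needs (1, 0), free (2, 1)); after release of (0, 1) the pool is (2, 2)
  run P6 (needs (2, 2), free (2, 2)); after release of (1, 0) the pool is (3, 2)
  run P3 (needs (3, 1), free (3, 2)); after release of (3, 0) the pool is (6, 2)
  run P8 (needs (6, 2), free (6, 2)); after release of (2, 3) the pool is (8, 5)
  run P9 (needs (8, 5), free (8, 5)); after release of (1, 0) the pool is (9, 5)
  run P1 (needs (3, 5), free (9, 5)); after release of (1, 0) the pool is (10, 5)


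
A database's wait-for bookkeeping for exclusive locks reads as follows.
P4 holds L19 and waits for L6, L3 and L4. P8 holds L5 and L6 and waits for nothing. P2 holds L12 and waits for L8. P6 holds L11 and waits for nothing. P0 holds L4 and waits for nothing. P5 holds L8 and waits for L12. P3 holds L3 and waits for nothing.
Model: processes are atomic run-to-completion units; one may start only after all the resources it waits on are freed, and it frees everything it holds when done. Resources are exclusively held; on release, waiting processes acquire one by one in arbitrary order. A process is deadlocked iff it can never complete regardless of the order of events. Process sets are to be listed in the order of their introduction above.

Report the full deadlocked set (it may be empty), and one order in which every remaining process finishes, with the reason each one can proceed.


Deadlocked: P2 and P5.
Key observation: the loop P2 -> P5 -> P2 blocks itself forever; no other process is dragged down with it.
One completion order for the rest: P0, P8, P3, P6, P4.
Check, step by step:
  run P0 (it waits on nothing); releases L4
  run P8 (it waits on nothing); releases L5 and L6
  run P3 (it waits on nothing); releases L3
  run P6 (it waits on nothing); releases L11
  P4: everything it awaited (L6, L3 and L4) is free; runs, freeing L19


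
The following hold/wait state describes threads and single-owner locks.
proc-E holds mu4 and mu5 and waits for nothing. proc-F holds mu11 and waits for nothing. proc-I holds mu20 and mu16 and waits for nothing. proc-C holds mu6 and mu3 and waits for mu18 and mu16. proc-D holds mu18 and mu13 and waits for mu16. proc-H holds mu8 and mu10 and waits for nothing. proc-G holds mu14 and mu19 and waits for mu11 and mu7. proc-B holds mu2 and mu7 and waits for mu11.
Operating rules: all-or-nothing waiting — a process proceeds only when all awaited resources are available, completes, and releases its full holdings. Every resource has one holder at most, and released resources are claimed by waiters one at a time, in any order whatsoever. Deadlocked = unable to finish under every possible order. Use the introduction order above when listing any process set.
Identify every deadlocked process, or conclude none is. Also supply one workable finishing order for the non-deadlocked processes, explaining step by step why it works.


Nothing here is deadlocked.
Key observation: although several processes wait, no cycle exists — each chain bottoms out at a free runner.
A valid finishing order for the others: proc-I, proc-F, proc-D, proc-B, proc-G, proc-H, proc-C, proc-E.
Verifying each step:
  proc-I waits on nothing -> runs at once and releases mu20 and mu16
  proc-F waits on nothing -> runs at once and releases mu11
  proc-D waits on mu16 — all released -> runs and releases mu18 and mu13
  proc-B waits on mu11 — all released -> runs and releases mu2 and mu7
  proc-G waits on mu11 and mu7 — all released -> runs and releases mu14 and mu19
  proc-H waits on nothing -> runs at once and releases mu8 and mu10
  proc-C waits on mu18 and mu16 — all released -> runs and releases mu6 and mu3
  proc-E waits on nothing -> runs at once and releases mu4 and mu5


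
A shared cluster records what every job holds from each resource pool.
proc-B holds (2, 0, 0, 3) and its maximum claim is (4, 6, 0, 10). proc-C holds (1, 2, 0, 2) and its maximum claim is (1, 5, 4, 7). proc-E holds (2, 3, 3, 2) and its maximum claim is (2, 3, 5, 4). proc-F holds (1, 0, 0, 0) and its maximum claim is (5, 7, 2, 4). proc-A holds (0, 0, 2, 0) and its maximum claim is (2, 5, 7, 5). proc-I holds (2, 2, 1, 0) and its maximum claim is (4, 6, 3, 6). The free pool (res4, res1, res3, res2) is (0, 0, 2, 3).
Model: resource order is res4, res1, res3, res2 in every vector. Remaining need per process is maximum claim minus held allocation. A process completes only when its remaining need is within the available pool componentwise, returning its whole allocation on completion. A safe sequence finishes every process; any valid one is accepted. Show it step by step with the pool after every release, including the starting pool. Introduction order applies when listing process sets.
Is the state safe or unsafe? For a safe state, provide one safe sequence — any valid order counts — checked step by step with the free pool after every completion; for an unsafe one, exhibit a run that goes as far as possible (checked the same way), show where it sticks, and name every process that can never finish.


The state is SAFE; one workable sequence: proc-E, proc-C, proc-I, proc-F, proc-A, proc-B.
Key observation: reading the order forward, proc-E is the first process whose need (0, 0, 2, 2) meets the free pool (0, 0, 2, 3) exactly on a resource it requests.
Verifying each step:
  pool = (0, 0, 2, 3)
  proc-E: need (0, 0, 2, 2) fits (0, 0, 2, 3); releases (2, 3, 3, 2), pool now (2, 3, 5, 5)
  proc-C: need (0, 3, 4, 5) fits (2, 3, 5, 5); releases (1, 2, 0, 2), pool now (3, 5, 5, 7)
  proc-I: need (2, 4, 2, 6) fits (3, 5, 5, 7); releases (2, 2, 1, 0), pool now (5, 7, 6, 7)
  proc-F: need (4, 7, 2, 4) fits (5, 7, 6, 7); releases (1, 0, 0, 0), pool now (6, 7, 6, 7)
  proc-A: need (2, 5, 5, 5) fits (6, 7, 6, 7); releases (0, 0, 2, 0), pool now (6, 7, 8, 7)
  proc-B: need (2, 6, 0, 7) fits (6, 7, 8, 7); releases (2, 0, 0, 3), pool now (8, 7, 8, 10)


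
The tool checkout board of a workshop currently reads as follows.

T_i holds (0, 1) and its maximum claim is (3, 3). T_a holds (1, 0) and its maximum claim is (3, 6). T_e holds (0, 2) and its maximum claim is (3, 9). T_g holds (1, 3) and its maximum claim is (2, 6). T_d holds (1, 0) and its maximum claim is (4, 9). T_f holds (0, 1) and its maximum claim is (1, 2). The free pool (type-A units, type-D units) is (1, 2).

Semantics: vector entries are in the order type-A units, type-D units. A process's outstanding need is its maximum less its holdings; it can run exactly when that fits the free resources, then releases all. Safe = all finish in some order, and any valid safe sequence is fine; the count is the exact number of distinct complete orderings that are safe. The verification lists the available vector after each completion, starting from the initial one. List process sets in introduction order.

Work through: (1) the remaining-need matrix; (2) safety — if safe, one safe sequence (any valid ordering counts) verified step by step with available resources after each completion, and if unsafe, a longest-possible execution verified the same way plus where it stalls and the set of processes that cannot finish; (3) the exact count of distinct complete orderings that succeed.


(1) Outstanding need per process (order type-A units, type-D units):
  T_i: (3, 2)
  T_a: (2, 6)
  T_e: (3, 7)
  T_g: (1, 3)
  T_d: (3, 9)
  T_f: (1, 1)
(2) The state is SAFE; one workable sequence: T_f, T_g, T_a, T_i, T_e, T_d.
Key observation: reading the order forward, T_f is the first process whose need (1, 1) meets the free pool (1, 2) exactly on a resource it requests.
Step-by-step check:
  pool = (1, 2)
  run T_f (needs (1, 1), free (1, 2)); after release of (0, 1) the pool is (1, 3)
  run T_g (needs (1, 3), free (1, 3)); after release of (1, 3) the pool is (2, 6)
  run T_a (needs (2, 6), free (2, 6)); after release of (1, 0) the pool is (3, 6)
  run T_i (needs (3, 2), free (3, 6)); after release of (0, 1) the pool is (3, 7)
  run T_e (needs (3, 7), free (3, 7)); after release of (0, 2) the pool is (3, 9)
  run T_d (needs (3, 9), free (3, 9)); after release of (1, 0) the pool is (4, 9)
(3) The exact count: 1 of the possible complete orderings is a safe sequence.


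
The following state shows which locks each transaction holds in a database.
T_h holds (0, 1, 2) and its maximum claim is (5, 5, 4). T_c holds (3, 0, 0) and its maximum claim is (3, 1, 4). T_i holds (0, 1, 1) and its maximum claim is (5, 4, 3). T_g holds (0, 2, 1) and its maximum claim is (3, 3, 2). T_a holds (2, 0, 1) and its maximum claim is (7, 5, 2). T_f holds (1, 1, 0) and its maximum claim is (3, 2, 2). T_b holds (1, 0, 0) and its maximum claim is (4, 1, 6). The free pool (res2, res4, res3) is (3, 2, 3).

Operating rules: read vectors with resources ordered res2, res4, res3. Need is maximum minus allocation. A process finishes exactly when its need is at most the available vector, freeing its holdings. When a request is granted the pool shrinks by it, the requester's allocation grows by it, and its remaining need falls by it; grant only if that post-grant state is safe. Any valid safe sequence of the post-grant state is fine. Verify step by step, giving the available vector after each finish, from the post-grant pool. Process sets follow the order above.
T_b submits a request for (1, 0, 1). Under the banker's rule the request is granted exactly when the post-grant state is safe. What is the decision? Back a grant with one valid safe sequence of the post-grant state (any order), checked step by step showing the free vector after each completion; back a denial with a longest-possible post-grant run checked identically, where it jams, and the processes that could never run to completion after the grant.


DENY — the pretend-granted state is unsafe.
Key observation: after T_f, T_g the pool peaks at (3, 5, 3), and each blocked process is short somewhere: T_h on res2; T_c on res3; T_i on res2; T_a on res2; T_b on res3.
On the post-grant state, T_f, T_g is a maximal run — nothing extends it. Check, step by step:
  pool = (2, 2, 2)
  T_f needs (2, 1, 2) <= (2, 2, 2) -> finishes; pool += (1, 1, 0) = (3, 3, 2)
  T_g needs (3, 1, 1) <= (3, 3, 2) -> finishes; pool += (0, 2, 1) = (3, 5, 3)
  blocked: T_h wants (5, 4, 2), pool (3, 5, 3) — not enough res2
  blocked: T_c wants (0, 1, 4), pool (3, 5, 3) — not enough res3
  blocked: T_i wants (5, 3, 2), pool (3, 5, 3) — not enough res2
  blocked: T_a wants (5, 5, 1), pool (3, 5, 3) — not enough res2
  blocked: T_b wants (2, 1, 5), pool (3, 5, 3) — not enough res3
Post-grant, the permanently blocked set is T_h, T_c, T_i, T_a and T_b.


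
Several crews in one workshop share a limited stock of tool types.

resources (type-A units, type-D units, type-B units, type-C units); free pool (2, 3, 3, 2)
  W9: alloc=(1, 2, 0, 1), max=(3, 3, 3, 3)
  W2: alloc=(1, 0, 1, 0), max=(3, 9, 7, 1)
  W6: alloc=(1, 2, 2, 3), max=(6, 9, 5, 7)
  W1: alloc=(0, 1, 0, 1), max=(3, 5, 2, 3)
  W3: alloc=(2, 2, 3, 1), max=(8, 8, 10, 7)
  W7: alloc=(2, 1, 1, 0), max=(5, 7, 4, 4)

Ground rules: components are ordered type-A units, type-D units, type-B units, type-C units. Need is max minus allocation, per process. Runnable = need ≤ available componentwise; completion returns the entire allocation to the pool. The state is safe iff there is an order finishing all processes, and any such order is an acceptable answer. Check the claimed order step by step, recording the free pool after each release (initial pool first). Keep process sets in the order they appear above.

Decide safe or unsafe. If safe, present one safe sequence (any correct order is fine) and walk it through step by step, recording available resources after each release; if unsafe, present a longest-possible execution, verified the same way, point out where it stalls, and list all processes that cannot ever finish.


SAFE. One safe sequence: W9, W1, W7, W6, W2, W3.
Key observation: W9 is the earliest step where a requested resource binds exactly: need (2, 1, 3, 2), pool (2, 3, 3, 2) at its turn.
Verifying each step:
  pool = (2, 3, 3, 2)
  W9: need (2, 1, 3, 2) fits (2, 3, 3, 2); releases (1, 2, 0, 1), pool now (3, 5, 3, 3)
  W1: need (3, 4, 2, 2) fits (3, 5, 3, 3); releases (0, 1, 0, 1), pool now (3, 6, 3, 4)
  W7: need (3, 6, 3, 4) fits (3, 6, 3, 4); releases (2, 1, 1, 0), pool now (5, 7, 4, 4)
  W6: need (5, 7, 3, 4) fits (5, 7, 4, 4); releases (1, 2, 2, 3), pool now (6, 9, 6, 7)
  W2: need (2, 9, 6, 1) fits (6, 9, 6, 7); releases (1, 0, 1, 0), pool now (7, 9, 7, 7)
  W3: need (6, 6, 7, 6) fits (7, 9, 7, 7); releases (2, 2, 3, 1), pool now (9, 11, 10, 8)


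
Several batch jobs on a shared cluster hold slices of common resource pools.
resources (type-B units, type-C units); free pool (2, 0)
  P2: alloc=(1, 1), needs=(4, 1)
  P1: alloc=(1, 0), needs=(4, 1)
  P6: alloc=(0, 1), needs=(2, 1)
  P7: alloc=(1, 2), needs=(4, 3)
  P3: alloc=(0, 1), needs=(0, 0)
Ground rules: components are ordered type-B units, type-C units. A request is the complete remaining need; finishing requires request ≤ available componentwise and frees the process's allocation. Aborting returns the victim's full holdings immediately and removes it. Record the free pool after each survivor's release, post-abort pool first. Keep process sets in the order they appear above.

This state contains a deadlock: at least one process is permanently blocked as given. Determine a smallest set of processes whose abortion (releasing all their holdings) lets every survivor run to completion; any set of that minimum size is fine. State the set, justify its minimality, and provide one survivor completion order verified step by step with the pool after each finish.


Minimum abort set: P2 and P7.
Key observation: aborting P2 and P7 returns (2, 3), and P1 — hopeless before — runs at step 1 with the returned capacity in the pool.
Minimality, checking each single-abort alternative: P2 alone leaves P1 blocked (short on type-B units); P1 alone leaves P2 blocked (short on type-B units); P6 alone leaves P2 blocked (short on type-B units); P7 alone leaves P2 blocked (short on type-B units); P3 alone leaves P2 blocked (short on type-B units).
One survivor order: P1, P6, P3. Verifying each step (post-abort pool first):
  pool = (4, 3)
  P1: need (4, 1) fits (4, 3); releases (1, 0), pool now (5, 3)
  P6: need (2, 1) fits (5, 3); releases (0, 1), pool now (5, 4)
  P3: need (0, 0) fits (5, 4); releases (0, 1), pool now (5, 5)


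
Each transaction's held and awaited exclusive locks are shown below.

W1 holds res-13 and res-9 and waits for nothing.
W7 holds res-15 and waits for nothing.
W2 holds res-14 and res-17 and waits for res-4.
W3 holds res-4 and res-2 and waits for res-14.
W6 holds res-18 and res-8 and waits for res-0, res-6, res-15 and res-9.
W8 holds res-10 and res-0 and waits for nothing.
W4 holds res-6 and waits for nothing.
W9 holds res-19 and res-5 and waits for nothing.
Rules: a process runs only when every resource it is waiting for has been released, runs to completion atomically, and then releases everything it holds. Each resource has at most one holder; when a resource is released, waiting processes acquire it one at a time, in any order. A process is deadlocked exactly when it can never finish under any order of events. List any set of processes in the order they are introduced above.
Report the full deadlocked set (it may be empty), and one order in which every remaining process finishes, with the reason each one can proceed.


Deadlocked: W2 and W3.
Key observation: W2 -> W3 -> W2 is a circular wait — nothing in it can go first; no other process is dragged down with it.
A valid finishing order for the others: W1, W8, W4, W9, W7, W6.
Walking it through:
  W1: no waits; runs immediately, freeing res-13 and res-9
  W8: no waits; runs immediately, freeing res-10 and res-0
  W4: no waits; runs immediately, freeing res-6
  W9: no waits; runs immediately, freeing res-19 and res-5
  W7: no waits; runs immediately, freeing res-15
  run W6 (all its waits — res-0, res-6, res-15 and res-9 — are resolved); releases res-18 and res-8


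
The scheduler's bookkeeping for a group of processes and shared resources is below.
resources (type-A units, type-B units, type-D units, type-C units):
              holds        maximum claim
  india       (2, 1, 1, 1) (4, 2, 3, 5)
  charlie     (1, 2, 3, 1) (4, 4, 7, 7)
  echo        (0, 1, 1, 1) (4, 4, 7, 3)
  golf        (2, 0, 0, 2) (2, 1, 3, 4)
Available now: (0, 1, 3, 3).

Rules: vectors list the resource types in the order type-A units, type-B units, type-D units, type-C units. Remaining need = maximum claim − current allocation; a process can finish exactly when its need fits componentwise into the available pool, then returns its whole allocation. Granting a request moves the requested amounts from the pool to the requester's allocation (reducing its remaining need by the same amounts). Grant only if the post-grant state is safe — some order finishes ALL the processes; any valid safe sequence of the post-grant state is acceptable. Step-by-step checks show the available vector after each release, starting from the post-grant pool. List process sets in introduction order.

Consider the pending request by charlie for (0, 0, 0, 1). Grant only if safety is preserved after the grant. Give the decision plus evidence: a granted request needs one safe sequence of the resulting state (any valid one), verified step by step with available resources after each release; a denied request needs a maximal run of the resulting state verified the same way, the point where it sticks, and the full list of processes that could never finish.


GRANT. The post-grant state is safe; one safe sequence: golf, india, charlie, echo.
Key observation: (0, 1, 3, 2) free after granting still covers golf first, and each release covers the next.
Verifying the post-grant state step by step:
  pool = (0, 1, 3, 2)
  run golf (needs (0, 1, 3, 2), free (0, 1, 3, 2)); after release of (2, 0, 0, 2) the pool is (2, 1, 3, 4)
  run india (needs (2, 1, 2, 4), free (2, 1, 3, 4)); after release of (2, 1, 1, 1) the pool is (4, 2, 4, 5)
  run charlie (needs (3, 2, 4, 5), free (4, 2, 4, 5)); after release of (1, 2, 3, 2) the pool is (5, 4, 7, 7)
  run echo (needs (4, 3, 6, 2), free (5, 4, 7, 7)); after release of (0, 1, 1, 1) the pool is (5, 5, 8, 8)


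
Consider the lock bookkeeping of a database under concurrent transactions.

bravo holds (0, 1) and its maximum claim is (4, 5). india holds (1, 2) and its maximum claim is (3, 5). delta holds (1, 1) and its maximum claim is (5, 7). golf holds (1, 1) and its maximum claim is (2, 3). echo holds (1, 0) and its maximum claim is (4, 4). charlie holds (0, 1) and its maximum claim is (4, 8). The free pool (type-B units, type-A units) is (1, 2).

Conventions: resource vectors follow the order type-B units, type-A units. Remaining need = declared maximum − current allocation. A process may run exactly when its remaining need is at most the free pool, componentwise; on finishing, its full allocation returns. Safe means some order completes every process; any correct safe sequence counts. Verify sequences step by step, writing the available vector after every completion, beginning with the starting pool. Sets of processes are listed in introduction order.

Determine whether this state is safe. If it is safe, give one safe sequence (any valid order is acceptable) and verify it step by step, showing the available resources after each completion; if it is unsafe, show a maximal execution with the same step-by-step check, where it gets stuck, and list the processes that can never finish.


The state is SAFE; one workable sequence: golf, india, echo, bravo, delta, charlie.
Key observation: the first exact fit in this order is golf — it needs (1, 2) with (1, 2) free, meeting a requested resource to the last unit.
Walking it through:
  pool = (1, 2)
  golf: need (1, 2) fits (1, 2); releases (1, 1), pool now (2, 3)
  india: need (2, 3) fits (2, 3); releases (1, 2), pool now (3, 5)
  echo: need (3, 4) fits (3, 5); releases (1, 0), pool now (4, 5)
  bravo: need (4, 4) fits (4, 5); releases (0, 1), pool now (4, 6)
  delta: need (4, 6) fits (4, 6); releases (1, 1), pool now (5, 7)
  charlie: need (4, 7) fits (5, 7); releases (0, 1), pool now (5, 8)


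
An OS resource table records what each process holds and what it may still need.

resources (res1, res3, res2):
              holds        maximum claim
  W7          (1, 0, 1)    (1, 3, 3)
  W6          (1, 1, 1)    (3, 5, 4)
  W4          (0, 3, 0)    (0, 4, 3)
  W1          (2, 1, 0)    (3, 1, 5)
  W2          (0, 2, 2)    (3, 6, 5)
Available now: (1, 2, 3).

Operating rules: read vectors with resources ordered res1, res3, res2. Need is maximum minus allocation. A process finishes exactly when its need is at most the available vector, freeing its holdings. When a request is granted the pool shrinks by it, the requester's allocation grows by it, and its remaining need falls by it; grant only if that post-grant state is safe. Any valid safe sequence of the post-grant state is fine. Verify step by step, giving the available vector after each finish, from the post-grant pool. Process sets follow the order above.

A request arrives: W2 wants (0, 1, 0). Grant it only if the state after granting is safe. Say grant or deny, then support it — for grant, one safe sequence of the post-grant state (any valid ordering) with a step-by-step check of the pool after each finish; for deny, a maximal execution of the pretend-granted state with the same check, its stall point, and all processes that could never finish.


GRANT — the state after the grant stays safe, e.g. via W4, W7, W6, W1, W2.
Key observation: (1, 1, 3) free after granting still covers W4 first, and each release covers the next.
Verifying the post-grant state step by step:
  pool = (1, 1, 3)
  run W4 (needs (0, 1, 3), free (1, 1, 3)); after release of (0, 3, 0) the pool is (1, 4, 3)
  run W7 (needs (0, 3, 2), free (1, 4, 3)); after release of (1, 0, 1) the pool is (2, 4, 4)
  run W6 (needs (2, 4, 3), free (2, 4, 4)); after release of (1, 1, 1) the pool is (3, 5, 5)
  run W1 (needs (1, 0, 5), free (3, 5, 5)); after release of (2, 1, 0) the pool is (5, 6, 5)
  run W2 (needs (3, 3, 3), free (5, 6, 5)); after release of (0, 3, 2) the pool is (5, 9, 7)


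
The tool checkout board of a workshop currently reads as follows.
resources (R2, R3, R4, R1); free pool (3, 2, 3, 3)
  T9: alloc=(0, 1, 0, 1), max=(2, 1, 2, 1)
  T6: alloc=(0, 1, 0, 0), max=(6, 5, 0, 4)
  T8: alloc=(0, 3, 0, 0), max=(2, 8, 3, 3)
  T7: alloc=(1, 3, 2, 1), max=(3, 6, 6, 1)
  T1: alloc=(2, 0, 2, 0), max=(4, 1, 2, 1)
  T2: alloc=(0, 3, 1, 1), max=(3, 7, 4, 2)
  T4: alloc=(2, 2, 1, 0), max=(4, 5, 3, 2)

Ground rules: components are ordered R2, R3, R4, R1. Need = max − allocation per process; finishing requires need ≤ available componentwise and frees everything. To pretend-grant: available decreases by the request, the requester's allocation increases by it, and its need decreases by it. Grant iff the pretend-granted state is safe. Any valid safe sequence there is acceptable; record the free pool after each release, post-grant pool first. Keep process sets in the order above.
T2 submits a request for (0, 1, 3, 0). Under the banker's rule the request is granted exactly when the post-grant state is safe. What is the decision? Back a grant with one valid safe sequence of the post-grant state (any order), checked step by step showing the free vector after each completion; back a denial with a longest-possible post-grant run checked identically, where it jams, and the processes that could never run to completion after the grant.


DENY. Granting would leave the state unsafe.
Key observation: even finishing T1, T9 leaves just (5, 2, 2, 4) free — too little R3 for any of the remaining processes.
On the post-grant state, T1, T9 is a maximal run — nothing extends it. Check, step by step:
  pool = (3, 1, 0, 3)
  T1 needs (2, 1, 0, 1) <= (3, 1, 0, 3) -> finishes; pool += (2, 0, 2, 0) = (5, 1, 2, 3)
  T9 needs (2, 0, 2, 0) <= (5, 1, 2, 3) -> finishes; pool += (0, 1, 0, 1) = (5, 2, 2, 4)
  T6 still needs (6, 4, 0, 4) but only (5, 2, 2, 4) is free — short on R2 and R3
  T8 still needs (2, 5, 3, 3) but only (5, 2, 2, 4) is free — short on R3 and R4
  T7 still needs (2, 3, 4, 0) but only (5, 2, 2, 4) is free — short on R3 and R4
  T2 still needs (3, 3, 0, 1) but only (5, 2, 2, 4) is free — short on R3
  T4 still needs (2, 3, 2, 2) but only (5, 2, 2, 4) is free — short on R3
Processes that could never finish after the grant: T6, T8, T7, T2 and T4.


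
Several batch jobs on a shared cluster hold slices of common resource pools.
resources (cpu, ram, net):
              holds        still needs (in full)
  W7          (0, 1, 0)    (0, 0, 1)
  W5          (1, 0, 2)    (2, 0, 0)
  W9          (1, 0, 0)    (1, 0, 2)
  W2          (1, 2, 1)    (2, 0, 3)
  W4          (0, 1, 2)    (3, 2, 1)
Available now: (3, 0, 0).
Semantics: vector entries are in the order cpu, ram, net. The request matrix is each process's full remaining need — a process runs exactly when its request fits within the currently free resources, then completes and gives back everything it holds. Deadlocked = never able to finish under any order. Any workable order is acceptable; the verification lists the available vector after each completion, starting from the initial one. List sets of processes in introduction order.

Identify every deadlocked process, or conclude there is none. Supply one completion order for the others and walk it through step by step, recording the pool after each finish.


Deadlocked: W2 and W4.
Key observation: after W5, W7, W9 the pool peaks at (5, 1, 2), and each blocked process is short somewhere: W2 on net; W4 on ram.
A valid finishing order for the others: W5, W7, W9. Step-by-step check:
  pool = (3, 0, 0)
  W5 needs (2, 0, 0) <= (3, 0, 0) -> finishes; pool += (1, 0, 2) = (4, 0, 2)
  W7 needs (0, 0, 1) <= (4, 0, 2) -> finishes; pool += (0, 1, 0) = (4, 1, 2)
  W9 needs (1, 0, 2) <= (4, 1, 2) -> finishes; pool += (1, 0, 0) = (5, 1, 2)
The stuck group stays short no matter what:
  blocked: W2 wants (2, 0, 3), pool (5, 1, 2) — not enough net
  blocked: W4 wants (3, 2, 1), pool (5, 1, 2) — not enough ram


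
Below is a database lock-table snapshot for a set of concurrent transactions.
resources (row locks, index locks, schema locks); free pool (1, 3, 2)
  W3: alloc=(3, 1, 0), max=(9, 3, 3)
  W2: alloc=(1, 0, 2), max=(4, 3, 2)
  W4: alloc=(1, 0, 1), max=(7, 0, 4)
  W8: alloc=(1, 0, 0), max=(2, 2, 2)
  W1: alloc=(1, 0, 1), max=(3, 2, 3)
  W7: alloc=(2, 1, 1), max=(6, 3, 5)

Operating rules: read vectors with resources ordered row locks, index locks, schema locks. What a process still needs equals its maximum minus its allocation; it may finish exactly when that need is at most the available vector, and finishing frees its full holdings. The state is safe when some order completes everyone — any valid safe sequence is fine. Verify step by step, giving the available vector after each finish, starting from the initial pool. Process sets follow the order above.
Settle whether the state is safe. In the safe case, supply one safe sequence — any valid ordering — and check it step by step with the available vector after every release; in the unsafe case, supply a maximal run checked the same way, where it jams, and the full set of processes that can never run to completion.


SAFE. One safe sequence: W8, W1, W2, W7, W4, W3.
Key observation: the first exact fit in this order is W8 — it needs (1, 2, 2) with (1, 3, 2) free, meeting a requested resource to the last unit.
Check, step by step:
  pool = (1, 3, 2)
  W8: need (1, 2, 2) fits (1, 3, 2); releases (1, 0, 0), pool now (2, 3, 2)
  W1: need (2, 2, 2) fits (2, 3, 2); releases (1, 0, 1), pool now (3, 3, 3)
  W2: need (3, 3, 0) fits (3, 3, 3); releases (1, 0, 2), pool now (4, 3, 5)
  W7: need (4, 2, 4) fits (4, 3, 5); releases (2, 1, 1), pool now (6, 4, 6)
  W4: need (6, 0, 3) fits (6, 4, 6); releases (1, 0, 1), pool now (7, 4, 7)
  W3: need (6, 2, 3) fits (7, 4, 7); releases (3, 1, 0), pool now (10, 5, 7)
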